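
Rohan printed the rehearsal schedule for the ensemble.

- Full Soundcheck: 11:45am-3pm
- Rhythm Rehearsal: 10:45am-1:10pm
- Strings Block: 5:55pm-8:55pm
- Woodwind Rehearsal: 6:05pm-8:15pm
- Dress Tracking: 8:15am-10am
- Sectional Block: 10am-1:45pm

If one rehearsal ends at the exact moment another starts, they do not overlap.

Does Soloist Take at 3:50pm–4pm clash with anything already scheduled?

Dress Tracking: ends 10am at or before Soloist Take starts 3:50pm → clear.
Sectional Block: ends 1:45pm at or before Soloist Take starts 3:50pm → clear.
Rhythm Rehearsal: ends 1:10pm at or before Soloist Take starts 3:50pm → clear.
Full Soundcheck: ends 3pm at or before Soloist Take starts 3:50pm → clear.
Strings Block: starts 5:55pm at or after Soloist Take ends 4pm → clear.
Woodwind Rehearsal: starts 6:05pm at or after Soloist Take ends 4pm → clear.

No — it doesn't clash with anything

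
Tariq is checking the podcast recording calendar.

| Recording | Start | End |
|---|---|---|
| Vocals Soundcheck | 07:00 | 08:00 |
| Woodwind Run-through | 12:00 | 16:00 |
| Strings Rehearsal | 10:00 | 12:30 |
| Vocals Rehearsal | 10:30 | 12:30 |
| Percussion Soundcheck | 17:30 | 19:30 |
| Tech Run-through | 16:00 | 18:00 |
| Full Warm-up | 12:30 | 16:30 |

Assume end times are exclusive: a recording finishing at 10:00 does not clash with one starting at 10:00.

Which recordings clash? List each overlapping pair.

Full Warm-up & Tech Run-through, Full Warm-up & Woodwind Run-through, Percussion Soundcheck & Tech Run-through, Strings Rehearsal & Vocals Rehearsal, Strings Rehearsal & Woodwind Run-through, Vocals Rehearsal & Woodwind Run-through

Sorted by start: Vocals Soundcheck, Strings Rehearsal, Vocals Rehearsal, Woodwind Run-through, Full Warm-up, Tech Run-through, Percussion Soundcheck.
Strings Rehearsal starts after Vocals Soundcheck ends; Vocals Soundcheck is clear from here.
Vocals Rehearsal starts before Strings Rehearsal ends → Strings Rehearsal and Vocals Rehearsal overlap.
Woodwind Run-through starts before Strings Rehearsal ends → Strings Rehearsal and Woodwind Run-through overlap.
Full Warm-up starts exactly when Strings Rehearsal ends (back-to-back, no overlap); Strings Rehearsal is clear from here.
Woodwind Run-through starts before Vocals Rehearsal ends → Vocals Rehearsal and Woodwind Run-through overlap.
Full Warm-up starts exactly when Vocals Rehearsal ends (back-to-back, no overlap); Vocals Rehearsal is clear from here.
Full Warm-up starts before Woodwind Run-through ends → Woodwind Run-through and Full Warm-up overlap.
Tech Run-through starts exactly when Woodwind Run-through ends (back-to-back, no overlap); Woodwind Run-through is clear from here.
Tech Run-through starts before Full Warm-up ends → Full Warm-up and Tech Run-through overlap.
Percussion Soundcheck starts after Full Warm-up ends.
Percussion Soundcheck starts before Tech Run-through ends → Tech Run-through and Percussion Soundcheck overlap.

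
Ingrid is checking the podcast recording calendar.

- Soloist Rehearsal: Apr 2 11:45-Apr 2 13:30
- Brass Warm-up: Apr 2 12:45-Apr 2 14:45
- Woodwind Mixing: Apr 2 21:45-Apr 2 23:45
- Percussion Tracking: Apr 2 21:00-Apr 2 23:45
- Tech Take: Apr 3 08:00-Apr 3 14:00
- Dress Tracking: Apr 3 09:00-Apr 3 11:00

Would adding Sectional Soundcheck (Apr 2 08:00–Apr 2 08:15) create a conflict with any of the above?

Soloist Rehearsal: starts Apr 2 11:45 at or after Sectional Soundcheck ends Apr 2 08:15 → clear.
Brass Warm-up: starts Apr 2 12:45 at or after Sectional Soundcheck ends Apr 2 08:15 → clear.
Percussion Tracking: starts Apr 2 21:00 at or after Sectional Soundcheck ends Apr 2 08:15 → clear.
Woodwind Mixing: starts Apr 2 21:45 at or after Sectional Soundcheck ends Apr 2 08:15 → clear.
Tech Take: starts Apr 3 08:00 at or after Sectional Soundcheck ends Apr 2 08:15 → clear.
Dress Tracking: starts Apr 3 09:00 at or after Sectional Soundcheck ends Apr 2 08:15 → clear.

No — it doesn't clash with anything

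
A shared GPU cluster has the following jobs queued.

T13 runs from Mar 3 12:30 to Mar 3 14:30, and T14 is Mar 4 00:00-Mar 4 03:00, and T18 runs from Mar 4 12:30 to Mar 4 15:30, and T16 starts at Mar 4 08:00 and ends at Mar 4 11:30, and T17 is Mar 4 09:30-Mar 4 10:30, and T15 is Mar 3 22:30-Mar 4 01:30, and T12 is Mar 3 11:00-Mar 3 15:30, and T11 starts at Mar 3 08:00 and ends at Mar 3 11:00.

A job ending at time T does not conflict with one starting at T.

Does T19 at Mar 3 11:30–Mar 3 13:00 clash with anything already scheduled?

Yes — it overlaps T12, T13

T11: ends Mar 3 11:00 at or before T19 starts Mar 3 11:30 → clear.
T12: starts Mar 3 11:00 before T19 ends Mar 3 13:00, and ends Mar 3 15:30 after T19 starts Mar 3 11:30 → overlap.
T13: starts Mar 3 12:30 before T19 ends Mar 3 13:00, and ends Mar 3 14:30 after T19 starts Mar 3 11:30 → overlap.
T15: starts Mar 3 22:30 at or after T19 ends Mar 3 13:00 → clear.
T14: starts Mar 4 00:00 at or after T19 ends Mar 3 13:00 → clear.
T16: starts Mar 4 08:00 at or after T19 ends Mar 3 13:00 → clear.
T17: starts Mar 4 09:30 at or after T19 ends Mar 3 13:00 → clear.
T18: starts Mar 4 12:30 at or after T19 ends Mar 3 13:00 → clear.
T19 overlaps T12, T13.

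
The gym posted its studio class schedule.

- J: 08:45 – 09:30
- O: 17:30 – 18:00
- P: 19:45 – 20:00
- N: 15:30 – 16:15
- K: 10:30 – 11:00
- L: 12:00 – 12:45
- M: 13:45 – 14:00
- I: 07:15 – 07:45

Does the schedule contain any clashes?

No

Two intervals overlap when each starts before the other ends.
Sorted by start: I, J, K, L, M, N, O, P.
J starts after I ends, so I has no further overlaps.
K starts after J ends, so J has no further overlaps.
L starts after K ends, so K has no further overlaps.
M starts after L ends, so L has no further overlaps.
N starts after M ends, so M has no further overlaps.
O starts after N ends, so N has no further overlaps.
P starts after O ends.
Every pair is clear; the schedule has no overlaps.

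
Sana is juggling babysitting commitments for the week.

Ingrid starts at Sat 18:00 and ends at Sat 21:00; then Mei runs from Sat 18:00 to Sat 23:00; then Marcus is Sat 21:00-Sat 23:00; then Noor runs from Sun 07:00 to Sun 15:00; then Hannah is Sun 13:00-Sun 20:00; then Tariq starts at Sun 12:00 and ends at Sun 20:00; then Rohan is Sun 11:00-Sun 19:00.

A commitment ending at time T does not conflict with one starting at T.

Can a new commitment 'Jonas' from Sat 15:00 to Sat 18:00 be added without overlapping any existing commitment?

Ingrid: starts Sat 18:00 at or after Jonas ends Sat 18:00 → clear.
Mei: starts Sat 18:00 at or after Jonas ends Sat 18:00 → clear.
Marcus: starts Sat 21:00 at or after Jonas ends Sat 18:00 → clear.
Noor: starts Sun 07:00 at or after Jonas ends Sat 18:00 → clear.
Rohan: starts Sun 11:00 at or after Jonas ends Sat 18:00 → clear.
Tariq: starts Sun 12:00 at or after Jonas ends Sat 18:00 → clear.
Hannah: starts Sun 13:00 at or after Jonas ends Sat 18:00 → clear.

Yes — the slot is free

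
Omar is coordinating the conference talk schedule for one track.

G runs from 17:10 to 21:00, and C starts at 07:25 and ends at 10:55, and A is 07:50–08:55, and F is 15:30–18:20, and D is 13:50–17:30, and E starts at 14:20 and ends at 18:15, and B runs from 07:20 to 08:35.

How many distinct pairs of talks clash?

Sorted by start: B, C, A, D, E, F, G.
C starts before B ends → B and C overlap.
A starts before B ends → B and A overlap.
D starts after B ends — done with B.
A starts before C ends → C and A overlap.
D starts after C ends — done with C.
D starts after A ends — done with A.
E starts before D ends → D and E overlap.
F starts before D ends → D and F overlap.
G starts before D ends → D and G overlap.
F starts before E ends → E and F overlap.
G starts before E ends → E and G overlap.
G starts before F ends → F and G overlap.
Overlapping pairs: A & B, A & C, B & C, D & E, D & F, D & G, E & F, E & G, F & G — 9 in total.

9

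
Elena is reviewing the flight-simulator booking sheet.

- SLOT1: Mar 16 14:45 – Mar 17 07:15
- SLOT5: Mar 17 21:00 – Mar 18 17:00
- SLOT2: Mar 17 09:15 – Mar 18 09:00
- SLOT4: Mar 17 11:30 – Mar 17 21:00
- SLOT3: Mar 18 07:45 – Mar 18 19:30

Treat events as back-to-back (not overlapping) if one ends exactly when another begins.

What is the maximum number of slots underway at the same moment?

Sort all start/end points and keep a running count:
Mar 16 14:45 start SLOT1 → 1
Mar 17 07:15 end SLOT1 → 0
Mar 17 09:15 start SLOT2 → 1
Mar 17 11:30 start SLOT4 → 2
Mar 17 21:00 end SLOT4 → 1
Mar 17 21:00 start SLOT5 → 2
Mar 18 07:45 start SLOT3 → 3
Mar 18 09:00 end SLOT2 → 2
Mar 18 17:00 end SLOT5 → 1
Mar 18 19:30 end SLOT3 → 0
Peak is 3, at Mar 18 07:45 (SLOT2, SLOT3, SLOT5).

3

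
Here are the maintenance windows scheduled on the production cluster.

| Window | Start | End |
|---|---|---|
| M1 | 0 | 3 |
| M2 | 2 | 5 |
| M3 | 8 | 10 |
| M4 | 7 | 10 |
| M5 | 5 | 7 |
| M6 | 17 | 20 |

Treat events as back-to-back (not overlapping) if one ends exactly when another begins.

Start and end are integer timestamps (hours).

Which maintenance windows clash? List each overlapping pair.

Sorted by start: M1, M2, M5, M4, M3, M6.
M2 starts before M1 ends → M1 and M2 overlap.
M5 starts after M1 ends; M1 is clear from here.
M5 starts exactly when M2 ends (back-to-back, no overlap); M2 is clear from here.
M4 starts exactly when M5 ends (back-to-back, no overlap); M5 is clear from here.
M3 starts before M4 ends → M4 and M3 overlap.
M6 starts after M4 ends.
M6 starts after M3 ends.

M1 & M2, M3 & M4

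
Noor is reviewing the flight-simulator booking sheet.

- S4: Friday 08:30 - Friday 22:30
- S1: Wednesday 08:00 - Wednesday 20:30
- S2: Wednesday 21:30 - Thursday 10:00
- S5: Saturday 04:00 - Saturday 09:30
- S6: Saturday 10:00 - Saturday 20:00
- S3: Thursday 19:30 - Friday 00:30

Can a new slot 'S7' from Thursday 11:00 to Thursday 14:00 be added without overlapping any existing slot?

S1: ends Wednesday 20:30 at or before S7 starts Thursday 11:00 → clear.
S2: ends Thursday 10:00 at or before S7 starts Thursday 11:00 → clear.
S3: starts Thursday 19:30 at or after S7 ends Thursday 14:00 → clear.
S4: starts Friday 08:30 at or after S7 ends Thursday 14:00 → clear.
S5: starts Saturday 04:00 at or after S7 ends Thursday 14:00 → clear.
S6: starts Saturday 10:00 at or after S7 ends Thursday 14:00 → clear.

Yes — the slot is free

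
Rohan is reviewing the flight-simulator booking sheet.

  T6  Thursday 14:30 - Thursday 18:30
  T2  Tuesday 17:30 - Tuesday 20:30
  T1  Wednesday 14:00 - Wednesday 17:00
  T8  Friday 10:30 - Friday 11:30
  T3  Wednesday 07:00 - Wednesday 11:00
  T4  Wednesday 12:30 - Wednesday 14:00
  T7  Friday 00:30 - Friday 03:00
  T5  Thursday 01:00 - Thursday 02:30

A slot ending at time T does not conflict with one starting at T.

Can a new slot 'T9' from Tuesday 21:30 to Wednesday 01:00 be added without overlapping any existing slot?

T2: ends Tuesday 20:30 at or before T9 starts Tuesday 21:30 → clear.
T3: starts Wednesday 07:00 at or after T9 ends Wednesday 01:00 → clear.
T4: starts Wednesday 12:30 at or after T9 ends Wednesday 01:00 → clear.
T1: starts Wednesday 14:00 at or after T9 ends Wednesday 01:00 → clear.
T5: starts Thursday 01:00 at or after T9 ends Wednesday 01:00 → clear.
T6: starts Thursday 14:30 at or after T9 ends Wednesday 01:00 → clear.
T7: starts Friday 00:30 at or after T9 ends Wednesday 01:00 → clear.
T8: starts Friday 10:30 at or after T9 ends Wednesday 01:00 → clear.

Yes — the slot is free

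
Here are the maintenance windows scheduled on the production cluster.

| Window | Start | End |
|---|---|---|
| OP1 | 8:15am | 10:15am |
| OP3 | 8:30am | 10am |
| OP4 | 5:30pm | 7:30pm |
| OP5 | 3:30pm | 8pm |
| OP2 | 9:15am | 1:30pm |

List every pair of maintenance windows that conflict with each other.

Two intervals overlap when each starts before the other ends.
Sorted by start: OP1, OP3, OP2, OP5, OP4.
OP3 starts before OP1 ends → OP1 and OP3 overlap.
OP2 starts before OP1 ends → OP1 and OP2 overlap.
OP5 starts after OP1 ends, so OP1 has no further overlaps.
OP2 starts before OP3 ends → OP3 and OP2 overlap.
OP5 starts after OP3 ends, so OP3 has no further overlaps.
OP5 starts after OP2 ends, so OP2 has no further overlaps.
OP4 starts before OP5 ends → OP5 and OP4 overlap.

OP1 & OP2, OP1 & OP3, OP2 & OP3, OP4 & OP5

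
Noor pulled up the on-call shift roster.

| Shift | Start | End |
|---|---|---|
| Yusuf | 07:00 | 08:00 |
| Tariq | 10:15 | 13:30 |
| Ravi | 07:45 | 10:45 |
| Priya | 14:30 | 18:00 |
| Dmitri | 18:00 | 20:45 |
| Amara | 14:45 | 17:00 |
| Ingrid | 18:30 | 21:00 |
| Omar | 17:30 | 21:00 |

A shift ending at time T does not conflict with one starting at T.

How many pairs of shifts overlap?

7

Sorted by start: Yusuf, Ravi, Tariq, Priya, Amara, Omar, Dmitri, Ingrid.
Ravi starts before Yusuf ends → Yusuf and Ravi overlap.
Tariq starts after Yusuf ends, so Yusuf has no further overlaps.
Tariq starts before Ravi ends → Ravi and Tariq overlap.
Priya starts after Ravi ends, so Ravi has no further overlaps.
Priya starts after Tariq ends, so Tariq has no further overlaps.
Amara starts before Priya ends → Priya and Amara overlap.
Omar starts before Priya ends → Priya and Omar overlap.
Dmitri starts exactly when Priya ends (back-to-back, no overlap), so Priya has no further overlaps.
Omar starts after Amara ends, so Amara has no further overlaps.
Dmitri starts before Omar ends → Omar and Dmitri overlap.
Ingrid starts before Omar ends → Omar and Ingrid overlap.
Ingrid starts before Dmitri ends → Dmitri and Ingrid overlap.
Overlapping pairs: Amara & Priya, Dmitri & Ingrid, Dmitri & Omar, Ingrid & Omar, Omar & Priya, Ravi & Tariq, Ravi & Yusuf — 7 in total.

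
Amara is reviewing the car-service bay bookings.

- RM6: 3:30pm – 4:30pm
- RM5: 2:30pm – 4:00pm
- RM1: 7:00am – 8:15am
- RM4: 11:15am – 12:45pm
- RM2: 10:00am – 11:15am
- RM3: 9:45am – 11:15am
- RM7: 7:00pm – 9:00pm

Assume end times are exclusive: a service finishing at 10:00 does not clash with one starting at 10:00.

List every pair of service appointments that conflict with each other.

Sorted by start: RM1, RM3, RM2, RM4, RM5, RM6, RM7.
RM3 starts after RM1 ends, so nothing later overlaps RM1 either.
RM2 starts before RM3 ends → RM3 and RM2 overlap.
RM4 starts exactly when RM3 ends (back-to-back, no overlap), so nothing later overlaps RM3 either.
RM4 starts exactly when RM2 ends (back-to-back, no overlap), so nothing later overlaps RM2 either.
RM5 starts after RM4 ends, so nothing later overlaps RM4 either.
RM6 starts before RM5 ends → RM5 and RM6 overlap.
RM7 starts after RM5 ends.
RM7 starts after RM6 ends.

RM2 & RM3, RM5 & RM6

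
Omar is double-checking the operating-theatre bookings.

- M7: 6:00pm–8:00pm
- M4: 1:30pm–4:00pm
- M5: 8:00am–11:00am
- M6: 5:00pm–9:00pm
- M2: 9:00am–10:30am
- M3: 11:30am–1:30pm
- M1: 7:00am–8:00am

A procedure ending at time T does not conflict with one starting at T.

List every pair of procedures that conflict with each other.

Sorted by start: M1, M5, M2, M3, M4, M6, M7.
M5 starts exactly when M1 ends (back-to-back, no overlap), so nothing later overlaps M1 either.
M2 starts before M5 ends → M5 and M2 overlap.
M3 starts after M5 ends, so nothing later overlaps M5 either.
M3 starts after M2 ends, so nothing later overlaps M2 either.
M4 starts exactly when M3 ends (back-to-back, no overlap), so nothing later overlaps M3 either.
M6 starts after M4 ends, so nothing later overlaps M4 either.
M7 starts before M6 ends → M6 and M7 overlap.

M2 & M5, M6 & M7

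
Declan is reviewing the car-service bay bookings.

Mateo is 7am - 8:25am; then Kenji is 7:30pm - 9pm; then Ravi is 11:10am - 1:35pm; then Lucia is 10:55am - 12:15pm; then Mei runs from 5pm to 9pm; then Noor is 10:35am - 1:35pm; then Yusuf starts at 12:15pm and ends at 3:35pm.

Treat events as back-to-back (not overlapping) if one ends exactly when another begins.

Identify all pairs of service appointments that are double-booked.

Kenji & Mei, Lucia & Noor, Lucia & Ravi, Noor & Ravi, Noor & Yusuf, Ravi & Yusuf

Sorted by start: Mateo, Noor, Lucia, Ravi, Yusuf, Mei, Kenji.
Noor starts after Mateo ends — done with Mateo.
Lucia starts before Noor ends → Noor and Lucia overlap.
Ravi starts before Noor ends → Noor and Ravi overlap.
Yusuf starts before Noor ends → Noor and Yusuf overlap.
Mei starts after Noor ends — done with Noor.
Ravi starts before Lucia ends → Lucia and Ravi overlap.
Yusuf starts exactly when Lucia ends (back-to-back, no overlap) — done with Lucia.
Yusuf starts before Ravi ends → Ravi and Yusuf overlap.
Mei starts after Ravi ends — done with Ravi.
Mei starts after Yusuf ends — done with Yusuf.
Kenji starts before Mei ends → Mei and Kenji overlap.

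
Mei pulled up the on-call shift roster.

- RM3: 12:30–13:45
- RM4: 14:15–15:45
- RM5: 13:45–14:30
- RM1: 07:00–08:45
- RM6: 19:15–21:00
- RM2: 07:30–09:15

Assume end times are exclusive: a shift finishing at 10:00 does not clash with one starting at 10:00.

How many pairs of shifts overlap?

Sorted by start: RM1, RM2, RM3, RM5, RM4, RM6.
RM2 starts before RM1 ends → RM1 and RM2 overlap.
RM3 starts after RM1 ends, so RM1 has no further overlaps.
RM3 starts after RM2 ends, so RM2 has no further overlaps.
RM5 starts exactly when RM3 ends (back-to-back, no overlap), so RM3 has no further overlaps.
RM4 starts before RM5 ends → RM5 and RM4 overlap.
RM6 starts after RM5 ends.
RM6 starts after RM4 ends.
Overlapping pairs: RM1 & RM2, RM4 & RM5 — 2 in total.

2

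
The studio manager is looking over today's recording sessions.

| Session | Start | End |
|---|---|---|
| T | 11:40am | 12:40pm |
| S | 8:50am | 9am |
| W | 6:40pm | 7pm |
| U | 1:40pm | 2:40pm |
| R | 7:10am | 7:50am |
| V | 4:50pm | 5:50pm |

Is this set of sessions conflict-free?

Sorted by start: R, S, T, U, V, W.
S starts after R ends; R is clear from here.
T starts after S ends; S is clear from here.
U starts after T ends; T is clear from here.
V starts after U ends; U is clear from here.
W starts after V ends.
Every pair is clear; the schedule has no overlaps.

Yes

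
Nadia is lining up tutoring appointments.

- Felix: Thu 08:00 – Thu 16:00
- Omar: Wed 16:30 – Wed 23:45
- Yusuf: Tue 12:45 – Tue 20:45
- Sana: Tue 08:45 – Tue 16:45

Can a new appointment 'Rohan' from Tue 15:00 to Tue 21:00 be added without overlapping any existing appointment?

No — it overlaps Sana, Yusuf

Sana: starts Tue 08:45 before Rohan ends Tue 21:00, and ends Tue 16:45 after Rohan starts Tue 15:00 → overlap.
Yusuf: starts Tue 12:45 before Rohan ends Tue 21:00, and ends Tue 20:45 after Rohan starts Tue 15:00 → overlap.
Omar: starts Wed 16:30 at or after Rohan ends Tue 21:00 → clear.
Felix: starts Thu 08:00 at or after Rohan ends Tue 21:00 → clear.
Rohan overlaps Sana, Yusuf.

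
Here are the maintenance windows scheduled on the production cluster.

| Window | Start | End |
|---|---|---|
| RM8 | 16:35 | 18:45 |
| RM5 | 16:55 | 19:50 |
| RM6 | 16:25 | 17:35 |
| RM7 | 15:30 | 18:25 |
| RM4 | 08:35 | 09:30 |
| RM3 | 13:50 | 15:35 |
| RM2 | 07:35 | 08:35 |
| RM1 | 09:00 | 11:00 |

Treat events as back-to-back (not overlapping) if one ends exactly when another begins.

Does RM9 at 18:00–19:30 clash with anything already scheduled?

RM2: ends 08:35 at or before RM9 starts 18:00 → clear.
RM4: ends 09:30 at or before RM9 starts 18:00 → clear.
RM1: ends 11:00 at or before RM9 starts 18:00 → clear.
RM3: ends 15:35 at or before RM9 starts 18:00 → clear.
RM7: starts 15:30 before RM9 ends 19:30, and ends 18:25 after RM9 starts 18:00 → overlap.
RM6: ends 17:35 at or before RM9 starts 18:00 → clear.
RM8: starts 16:35 before RM9 ends 19:30, and ends 18:45 after RM9 starts 18:00 → overlap.
RM5: starts 16:55 before RM9 ends 19:30, and ends 19:50 after RM9 starts 18:00 → overlap.
RM9 overlaps RM5, RM7, RM8.

Yes — it overlaps RM5, RM7, RM8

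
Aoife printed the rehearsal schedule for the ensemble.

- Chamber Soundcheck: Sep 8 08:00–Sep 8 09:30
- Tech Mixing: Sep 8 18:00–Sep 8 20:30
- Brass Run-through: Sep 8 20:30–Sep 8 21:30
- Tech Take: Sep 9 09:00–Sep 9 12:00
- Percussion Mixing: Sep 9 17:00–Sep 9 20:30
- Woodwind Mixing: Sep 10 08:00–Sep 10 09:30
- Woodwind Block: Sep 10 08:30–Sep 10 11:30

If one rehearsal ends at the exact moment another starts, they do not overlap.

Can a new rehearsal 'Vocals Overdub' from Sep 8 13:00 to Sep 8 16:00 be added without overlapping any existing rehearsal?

Yes — the slot is free

Chamber Soundcheck: ends Sep 8 09:30 at or before Vocals Overdub starts Sep 8 13:00 → clear.
Tech Mixing: starts Sep 8 18:00 at or after Vocals Overdub ends Sep 8 16:00 → clear.
Brass Run-through: starts Sep 8 20:30 at or after Vocals Overdub ends Sep 8 16:00 → clear.
Tech Take: starts Sep 9 09:00 at or after Vocals Overdub ends Sep 8 16:00 → clear.
Percussion Mixing: starts Sep 9 17:00 at or after Vocals Overdub ends Sep 8 16:00 → clear.
Woodwind Mixing: starts Sep 10 08:00 at or after Vocals Overdub ends Sep 8 16:00 → clear.
Woodwind Block: starts Sep 10 08:30 at or after Vocals Overdub ends Sep 8 16:00 → clear.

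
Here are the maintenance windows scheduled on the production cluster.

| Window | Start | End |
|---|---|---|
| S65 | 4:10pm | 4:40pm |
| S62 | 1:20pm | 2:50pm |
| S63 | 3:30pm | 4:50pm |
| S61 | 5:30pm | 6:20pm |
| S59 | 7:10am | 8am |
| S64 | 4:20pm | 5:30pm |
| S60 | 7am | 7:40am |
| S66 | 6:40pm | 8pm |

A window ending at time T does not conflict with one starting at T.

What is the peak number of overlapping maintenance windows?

Walk through starts and ends in time order (an end at T is processed before a start at T):
7am start S60 → 1
7:10am start S59 → 2
7:40am end S60 → 1
8am end S59 → 0
1:20pm start S62 → 1
2:50pm end S62 → 0
3:30pm start S63 → 1
4:10pm start S65 → 2
4:20pm start S64 → 3
4:40pm end S65 → 2
4:50pm end S63 → 1
5:30pm end S64 → 0
5:30pm start S61 → 1
6:20pm end S61 → 0
6:40pm start S66 → 1
8pm end S66 → 0
Peak is 3, at 4:20pm (S63, S64, S65).

3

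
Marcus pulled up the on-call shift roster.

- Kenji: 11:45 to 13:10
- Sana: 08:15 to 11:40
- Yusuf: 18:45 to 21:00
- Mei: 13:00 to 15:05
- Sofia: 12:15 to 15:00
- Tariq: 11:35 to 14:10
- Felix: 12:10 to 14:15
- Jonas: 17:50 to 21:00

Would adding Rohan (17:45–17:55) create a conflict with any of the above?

Yes — it overlaps Jonas

Sana: ends 11:40 at or before Rohan starts 17:45 → clear.
Tariq: ends 14:10 at or before Rohan starts 17:45 → clear.
Kenji: ends 13:10 at or before Rohan starts 17:45 → clear.
Felix: ends 14:15 at or before Rohan starts 17:45 → clear.
Sofia: ends 15:00 at or before Rohan starts 17:45 → clear.
Mei: ends 15:05 at or before Rohan starts 17:45 → clear.
Jonas: starts 17:50 before Rohan ends 17:55, and ends 21:00 after Rohan starts 17:45 → overlap.
Yusuf: starts 18:45 at or after Rohan ends 17:55 → clear.
Rohan overlaps Jonas.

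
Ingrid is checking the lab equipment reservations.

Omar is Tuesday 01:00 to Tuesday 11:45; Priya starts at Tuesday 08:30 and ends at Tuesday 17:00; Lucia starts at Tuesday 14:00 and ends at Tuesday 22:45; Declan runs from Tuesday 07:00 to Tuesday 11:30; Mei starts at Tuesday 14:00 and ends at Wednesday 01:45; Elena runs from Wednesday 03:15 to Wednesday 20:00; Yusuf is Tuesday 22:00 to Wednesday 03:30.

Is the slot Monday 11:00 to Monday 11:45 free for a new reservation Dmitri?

Omar: starts Tuesday 01:00 at or after Dmitri ends Monday 11:45 → clear.
Declan: starts Tuesday 07:00 at or after Dmitri ends Monday 11:45 → clear.
Priya: starts Tuesday 08:30 at or after Dmitri ends Monday 11:45 → clear.
Lucia: starts Tuesday 14:00 at or after Dmitri ends Monday 11:45 → clear.
Mei: starts Tuesday 14:00 at or after Dmitri ends Monday 11:45 → clear.
Yusuf: starts Tuesday 22:00 at or after Dmitri ends Monday 11:45 → clear.
Elena: starts Wednesday 03:15 at or after Dmitri ends Monday 11:45 → clear.

Yes — the slot is free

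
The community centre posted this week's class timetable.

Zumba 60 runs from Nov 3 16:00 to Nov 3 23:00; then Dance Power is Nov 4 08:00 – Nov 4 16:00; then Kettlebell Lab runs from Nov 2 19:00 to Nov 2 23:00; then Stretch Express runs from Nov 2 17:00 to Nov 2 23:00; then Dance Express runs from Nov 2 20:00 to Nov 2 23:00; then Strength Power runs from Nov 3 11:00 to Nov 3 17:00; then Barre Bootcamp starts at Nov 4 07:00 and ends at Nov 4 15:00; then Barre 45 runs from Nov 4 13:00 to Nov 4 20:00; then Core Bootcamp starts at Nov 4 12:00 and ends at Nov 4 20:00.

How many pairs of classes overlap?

10

Sorted by start: Stretch Express, Kettlebell Lab, Dance Express, Strength Power, Zumba 60, Barre Bootcamp, Dance Power, Core Bootcamp, Barre 45.
Kettlebell Lab starts before Stretch Express ends → Stretch Express and Kettlebell Lab overlap.
Dance Express starts before Stretch Express ends → Stretch Express and Dance Express overlap.
Strength Power starts after Stretch Express ends, so Stretch Express has no further overlaps.
Dance Express starts before Kettlebell Lab ends → Kettlebell Lab and Dance Express overlap.
Strength Power starts after Kettlebell Lab ends, so Kettlebell Lab has no further overlaps.
Strength Power starts after Dance Express ends, so Dance Express has no further overlaps.
Zumba 60 starts before Strength Power ends → Strength Power and Zumba 60 overlap.
Barre Bootcamp starts after Strength Power ends, so Strength Power has no further overlaps.
Barre Bootcamp starts after Zumba 60 ends, so Zumba 60 has no further overlaps.
Dance Power starts before Barre Bootcamp ends → Barre Bootcamp and Dance Power overlap.
Core Bootcamp starts before Barre Bootcamp ends → Barre Bootcamp and Core Bootcamp overlap.
Barre 45 starts before Barre Bootcamp ends → Barre Bootcamp and Barre 45 overlap.
Core Bootcamp starts before Dance Power ends → Dance Power and Core Bootcamp overlap.
Barre 45 starts before Dance Power ends → Dance Power and Barre 45 overlap.
Barre 45 starts before Core Bootcamp ends → Core Bootcamp and Barre 45 overlap.
Overlapping pairs: Barre 45 & Barre Bootcamp, Barre 45 & Core Bootcamp, Barre 45 & Dance Power, Barre Bootcamp & Core Bootcamp, Barre Bootcamp & Dance Power, Core Bootcamp & Dance Power, Dance Express & Kettlebell Lab, Dance Express & Stretch Express, Kettlebell Lab & Stretch Express, Strength Power & Zumba 60 — 10 in total.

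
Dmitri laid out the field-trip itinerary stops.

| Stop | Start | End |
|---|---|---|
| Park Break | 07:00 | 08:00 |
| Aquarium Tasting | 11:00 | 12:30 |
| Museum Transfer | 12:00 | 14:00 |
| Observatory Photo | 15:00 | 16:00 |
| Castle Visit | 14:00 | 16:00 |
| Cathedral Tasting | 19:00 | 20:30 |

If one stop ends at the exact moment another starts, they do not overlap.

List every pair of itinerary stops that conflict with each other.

Sorted by start: Park Break, Aquarium Tasting, Museum Transfer, Castle Visit, Observatory Photo, Cathedral Tasting.
Aquarium Tasting starts after Park Break ends — done with Park Break.
Museum Transfer starts before Aquarium Tasting ends → Aquarium Tasting and Museum Transfer overlap.
Castle Visit starts after Aquarium Tasting ends — done with Aquarium Tasting.
Castle Visit starts exactly when Museum Transfer ends (back-to-back, no overlap) — done with Museum Transfer.
Observatory Photo starts before Castle Visit ends → Castle Visit and Observatory Photo overlap.
Cathedral Tasting starts after Castle Visit ends.
Cathedral Tasting starts after Observatory Photo ends.

Aquarium Tasting & Museum Transfer, Castle Visit & Observatory Photo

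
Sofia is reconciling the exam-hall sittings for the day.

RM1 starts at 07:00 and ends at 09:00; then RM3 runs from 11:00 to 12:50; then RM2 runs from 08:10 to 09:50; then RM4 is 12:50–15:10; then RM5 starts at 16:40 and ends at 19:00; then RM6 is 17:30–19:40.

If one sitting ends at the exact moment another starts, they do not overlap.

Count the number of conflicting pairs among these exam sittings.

2

Sorted by start: RM1, RM2, RM3, RM4, RM5, RM6.
RM2 starts before RM1 ends → RM1 and RM2 overlap.
RM3 starts after RM1 ends — done with RM1.
RM3 starts after RM2 ends — done with RM2.
RM4 starts exactly when RM3 ends (back-to-back, no overlap) — done with RM3.
RM5 starts after RM4 ends — done with RM4.
RM6 starts before RM5 ends → RM5 and RM6 overlap.
Overlapping pairs: RM1 & RM2, RM5 & RM6 — 2 in total.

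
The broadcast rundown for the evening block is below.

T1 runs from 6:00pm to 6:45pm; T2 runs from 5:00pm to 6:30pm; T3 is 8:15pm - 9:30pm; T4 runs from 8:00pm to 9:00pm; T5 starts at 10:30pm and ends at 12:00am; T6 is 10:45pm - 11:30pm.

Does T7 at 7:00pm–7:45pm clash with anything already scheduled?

No — it doesn't clash with anything

T2: ends 6:30pm at or before T7 starts 7:00pm → clear.
T1: ends 6:45pm at or before T7 starts 7:00pm → clear.
T4: starts 8:00pm at or after T7 ends 7:45pm → clear.
T3: starts 8:15pm at or after T7 ends 7:45pm → clear.
T5: starts 10:30pm at or after T7 ends 7:45pm → clear.
T6: starts 10:45pm at or after T7 ends 7:45pm → clear.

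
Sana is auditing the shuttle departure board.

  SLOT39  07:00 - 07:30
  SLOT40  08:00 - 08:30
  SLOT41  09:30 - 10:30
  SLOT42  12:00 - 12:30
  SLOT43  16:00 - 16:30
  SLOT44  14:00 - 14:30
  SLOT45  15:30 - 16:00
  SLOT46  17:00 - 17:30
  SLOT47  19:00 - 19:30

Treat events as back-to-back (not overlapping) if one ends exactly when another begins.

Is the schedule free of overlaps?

Two intervals overlap when each starts before the other ends.
Sorted by start: SLOT39, SLOT40, SLOT41, SLOT42, SLOT44, SLOT45, SLOT43, SLOT46, SLOT47.
SLOT40 starts after SLOT39 ends; SLOT39 is clear from here.
SLOT41 starts after SLOT40 ends; SLOT40 is clear from here.
SLOT42 starts after SLOT41 ends; SLOT41 is clear from here.
SLOT44 starts after SLOT42 ends; SLOT42 is clear from here.
SLOT45 starts after SLOT44 ends; SLOT44 is clear from here.
SLOT43 starts exactly when SLOT45 ends (back-to-back, no overlap); SLOT45 is clear from here.
SLOT46 starts after SLOT43 ends; SLOT43 is clear from here.
SLOT47 starts after SLOT46 ends.
Every pair is clear; the schedule has no overlaps.

Yes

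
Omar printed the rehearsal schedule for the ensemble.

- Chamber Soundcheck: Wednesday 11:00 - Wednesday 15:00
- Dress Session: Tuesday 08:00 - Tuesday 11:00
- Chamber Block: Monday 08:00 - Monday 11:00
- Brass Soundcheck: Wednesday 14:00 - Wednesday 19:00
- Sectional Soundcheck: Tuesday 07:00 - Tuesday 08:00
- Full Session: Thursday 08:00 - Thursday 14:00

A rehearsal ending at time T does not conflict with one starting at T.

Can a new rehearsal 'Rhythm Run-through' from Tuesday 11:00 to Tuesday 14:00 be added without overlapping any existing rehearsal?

Chamber Block: ends Monday 11:00 at or before Rhythm Run-through starts Tuesday 11:00 → clear.
Sectional Soundcheck: ends Tuesday 08:00 at or before Rhythm Run-through starts Tuesday 11:00 → clear.
Dress Session: ends Tuesday 11:00 at or before Rhythm Run-through starts Tuesday 11:00 → clear.
Chamber Soundcheck: starts Wednesday 11:00 at or after Rhythm Run-through ends Tuesday 14:00 → clear.
Brass Soundcheck: starts Wednesday 14:00 at or after Rhythm Run-through ends Tuesday 14:00 → clear.
Full Session: starts Thursday 08:00 at or after Rhythm Run-through ends Tuesday 14:00 → clear.

Yes — the slot is free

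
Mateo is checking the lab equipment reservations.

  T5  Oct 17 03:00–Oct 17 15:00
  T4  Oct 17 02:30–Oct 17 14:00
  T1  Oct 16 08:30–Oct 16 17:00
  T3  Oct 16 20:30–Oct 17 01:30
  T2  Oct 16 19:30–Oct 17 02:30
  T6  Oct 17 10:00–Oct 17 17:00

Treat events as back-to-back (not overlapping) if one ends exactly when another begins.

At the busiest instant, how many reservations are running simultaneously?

3

Walk through starts and ends in time order (an end at T is processed before a start at T):
Oct 16 08:30 start T1 → 1
Oct 16 17:00 end T1 → 0
Oct 16 19:30 start T2 → 1
Oct 16 20:30 start T3 → 2
Oct 17 01:30 end T3 → 1
Oct 17 02:30 end T2 → 0
Oct 17 02:30 start T4 → 1
Oct 17 03:00 start T5 → 2
Oct 17 10:00 start T6 → 3
Oct 17 14:00 end T4 → 2
Oct 17 15:00 end T5 → 1
Oct 17 17:00 end T6 → 0
Peak is 3, at Oct 17 10:00 (T4, T5, T6).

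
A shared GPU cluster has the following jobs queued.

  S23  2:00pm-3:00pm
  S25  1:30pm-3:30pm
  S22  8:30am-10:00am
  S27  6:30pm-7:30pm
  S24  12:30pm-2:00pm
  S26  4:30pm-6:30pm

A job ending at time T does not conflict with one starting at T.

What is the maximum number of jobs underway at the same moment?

Sort all start/end points and keep a running count:
8:30am start S22 → 1
10:00am end S22 → 0
12:30pm start S24 → 1
1:30pm start S25 → 2
2:00pm end S24 → 1
2:00pm start S23 → 2
3:00pm end S23 → 1
3:30pm end S25 → 0
4:30pm start S26 → 1
6:30pm end S26 → 0
6:30pm start S27 → 1
7:30pm end S27 → 0
Peak is 2, at 1:30pm (S24, S25).

2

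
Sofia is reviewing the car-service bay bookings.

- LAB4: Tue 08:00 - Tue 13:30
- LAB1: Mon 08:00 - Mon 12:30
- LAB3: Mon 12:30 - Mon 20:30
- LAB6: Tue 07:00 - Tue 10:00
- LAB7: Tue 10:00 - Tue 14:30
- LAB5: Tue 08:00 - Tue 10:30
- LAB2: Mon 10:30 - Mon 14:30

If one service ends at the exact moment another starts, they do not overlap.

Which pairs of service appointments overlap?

Two intervals overlap when each starts before the other ends.
Sorted by start: LAB1, LAB2, LAB3, LAB6, LAB4, LAB5, LAB7.
LAB2 starts before LAB1 ends → LAB1 and LAB2 overlap.
LAB3 starts exactly when LAB1 ends (back-to-back, no overlap), so LAB1 has no further overlaps.
LAB3 starts before LAB2 ends → LAB2 and LAB3 overlap.
LAB6 starts after LAB2 ends, so LAB2 has no further overlaps.
LAB6 starts after LAB3 ends, so LAB3 has no further overlaps.
LAB4 starts before LAB6 ends → LAB6 and LAB4 overlap.
LAB5 starts before LAB6 ends → LAB6 and LAB5 overlap.
LAB7 starts exactly when LAB6 ends (back-to-back, no overlap).
LAB5 starts before LAB4 ends → LAB4 and LAB5 overlap.
LAB7 starts before LAB4 ends → LAB4 and LAB7 overlap.
LAB7 starts before LAB5 ends → LAB5 and LAB7 overlap.

LAB1 & LAB2, LAB2 & LAB3, LAB4 & LAB5, LAB4 & LAB6, LAB4 & LAB7, LAB5 & LAB6, LAB5 & LAB7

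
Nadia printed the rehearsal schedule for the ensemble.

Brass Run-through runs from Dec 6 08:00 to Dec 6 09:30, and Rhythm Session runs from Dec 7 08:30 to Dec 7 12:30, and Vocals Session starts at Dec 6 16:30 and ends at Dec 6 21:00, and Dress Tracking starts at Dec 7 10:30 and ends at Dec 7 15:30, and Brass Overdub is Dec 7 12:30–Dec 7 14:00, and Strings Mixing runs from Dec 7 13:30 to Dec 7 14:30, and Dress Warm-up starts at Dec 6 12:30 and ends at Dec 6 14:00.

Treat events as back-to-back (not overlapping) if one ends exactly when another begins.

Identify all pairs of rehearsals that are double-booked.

Two intervals overlap when each starts before the other ends.
Sorted by start: Brass Run-through, Dress Warm-up, Vocals Session, Rhythm Session, Dress Tracking, Brass Overdub, Strings Mixing.
Dress Warm-up starts after Brass Run-through ends; Brass Run-through is clear from here.
Vocals Session starts after Dress Warm-up ends; Dress Warm-up is clear from here.
Rhythm Session starts after Vocals Session ends; Vocals Session is clear from here.
Dress Tracking starts before Rhythm Session ends → Rhythm Session and Dress Tracking overlap.
Brass Overdub starts exactly when Rhythm Session ends (back-to-back, no overlap); Rhythm Session is clear from here.
Brass Overdub starts before Dress Tracking ends → Dress Tracking and Brass Overdub overlap.
Strings Mixing starts before Dress Tracking ends → Dress Tracking and Strings Mixing overlap.
Strings Mixing starts before Brass Overdub ends → Brass Overdub and Strings Mixing overlap.

Brass Overdub & Dress Tracking, Brass Overdub & Strings Mixing, Dress Tracking & Rhythm Session, Dress Tracking & Strings Mixing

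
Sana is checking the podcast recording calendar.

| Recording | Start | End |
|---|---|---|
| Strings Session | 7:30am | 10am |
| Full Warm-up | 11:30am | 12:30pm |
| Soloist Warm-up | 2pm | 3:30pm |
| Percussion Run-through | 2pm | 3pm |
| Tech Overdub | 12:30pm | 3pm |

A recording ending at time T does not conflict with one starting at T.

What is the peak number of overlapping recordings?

Walk through starts and ends in time order (an end at T is processed before a start at T):
7:30am start Strings Session → 1
10am end Strings Session → 0
11:30am start Full Warm-up → 1
12:30pm end Full Warm-up → 0
12:30pm start Tech Overdub → 1
2pm start Percussion Run-through → 2
2pm start Soloist Warm-up → 3
3pm end Percussion Run-through → 2
3pm end Tech Overdub → 1
3:30pm end Soloist Warm-up → 0
Peak is 3, at 2pm (Percussion Run-through, Soloist Warm-up, Tech Overdub).

3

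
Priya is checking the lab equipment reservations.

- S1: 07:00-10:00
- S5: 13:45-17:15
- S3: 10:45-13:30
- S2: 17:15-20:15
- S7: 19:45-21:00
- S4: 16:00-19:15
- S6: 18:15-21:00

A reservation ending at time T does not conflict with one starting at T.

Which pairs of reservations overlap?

S2 & S4, S2 & S6, S2 & S7, S4 & S5, S4 & S6, S6 & S7

Two intervals overlap when each starts before the other ends.
Sorted by start: S1, S3, S5, S4, S2, S6, S7.
S3 starts after S1 ends, so S1 has no further overlaps.
S5 starts after S3 ends, so S3 has no further overlaps.
S4 starts before S5 ends → S5 and S4 overlap.
S2 starts exactly when S5 ends (back-to-back, no overlap), so S5 has no further overlaps.
S2 starts before S4 ends → S4 and S2 overlap.
S6 starts before S4 ends → S4 and S6 overlap.
S7 starts after S4 ends.
S6 starts before S2 ends → S2 and S6 overlap.
S7 starts before S2 ends → S2 and S7 overlap.
S7 starts before S6 ends → S6 and S7 overlap.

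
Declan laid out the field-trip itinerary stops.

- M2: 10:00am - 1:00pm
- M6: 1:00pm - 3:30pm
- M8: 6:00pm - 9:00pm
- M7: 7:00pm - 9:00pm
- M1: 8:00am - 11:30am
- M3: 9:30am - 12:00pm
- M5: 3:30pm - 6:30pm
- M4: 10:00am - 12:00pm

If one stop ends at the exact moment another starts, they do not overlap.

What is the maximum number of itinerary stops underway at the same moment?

4

Sort all start/end points and keep a running count:
8:00am start M1 → 1
9:30am start M3 → 2
10:00am start M2 → 3
10:00am start M4 → 4
11:30am end M1 → 3
12:00pm end M3 → 2
12:00pm end M4 → 1
1:00pm end M2 → 0
1:00pm start M6 → 1
3:30pm end M6 → 0
3:30pm start M5 → 1
6:00pm start M8 → 2
6:30pm end M5 → 1
7:00pm start M7 → 2
9:00pm end M7 → 1
9:00pm end M8 → 0
Peak is 4, at 10:00am (M1, M2, M3, M4).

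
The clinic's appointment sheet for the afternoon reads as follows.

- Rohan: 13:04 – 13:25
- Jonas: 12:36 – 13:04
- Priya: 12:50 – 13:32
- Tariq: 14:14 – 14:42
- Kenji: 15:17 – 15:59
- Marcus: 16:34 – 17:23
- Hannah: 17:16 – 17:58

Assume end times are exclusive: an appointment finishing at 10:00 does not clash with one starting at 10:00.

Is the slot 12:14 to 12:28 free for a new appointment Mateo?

Jonas: starts 12:36 at or after Mateo ends 12:28 → clear.
Priya: starts 12:50 at or after Mateo ends 12:28 → clear.
Rohan: starts 13:04 at or after Mateo ends 12:28 → clear.
Tariq: starts 14:14 at or after Mateo ends 12:28 → clear.
Kenji: starts 15:17 at or after Mateo ends 12:28 → clear.
Marcus: starts 16:34 at or after Mateo ends 12:28 → clear.
Hannah: starts 17:16 at or after Mateo ends 12:28 → clear.

Yes — the slot is free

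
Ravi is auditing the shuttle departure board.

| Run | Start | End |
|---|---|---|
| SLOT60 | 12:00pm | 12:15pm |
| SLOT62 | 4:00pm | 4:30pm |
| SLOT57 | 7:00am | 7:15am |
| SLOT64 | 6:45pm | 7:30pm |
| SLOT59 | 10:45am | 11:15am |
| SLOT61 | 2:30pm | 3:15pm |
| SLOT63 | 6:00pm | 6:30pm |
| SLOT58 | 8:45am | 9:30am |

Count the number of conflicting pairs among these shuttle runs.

Sorted by start: SLOT57, SLOT58, SLOT59, SLOT60, SLOT61, SLOT62, SLOT63, SLOT64.
SLOT58 starts after SLOT57 ends, so nothing later overlaps SLOT57 either.
SLOT59 starts after SLOT58 ends, so nothing later overlaps SLOT58 either.
SLOT60 starts after SLOT59 ends, so nothing later overlaps SLOT59 either.
SLOT61 starts after SLOT60 ends, so nothing later overlaps SLOT60 either.
SLOT62 starts after SLOT61 ends, so nothing later overlaps SLOT61 either.
SLOT63 starts after SLOT62 ends, so nothing later overlaps SLOT62 either.
SLOT64 starts after SLOT63 ends.
No pair overlaps.

0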